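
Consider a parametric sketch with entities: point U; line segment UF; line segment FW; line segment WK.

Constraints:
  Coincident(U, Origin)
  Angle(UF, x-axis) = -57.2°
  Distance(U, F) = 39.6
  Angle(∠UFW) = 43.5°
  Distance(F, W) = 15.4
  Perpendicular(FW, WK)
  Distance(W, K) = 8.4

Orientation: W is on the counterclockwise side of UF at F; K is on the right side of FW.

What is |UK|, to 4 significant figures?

38.07

U is at the origin; UF runs at -57.2° with length 39.6, so F = 39.6·(cos -57.2°, sin -57.2°) = (21.45, -33.29). ∠UFW = 43.5°, so FW runs at -57.2° + (180° − 43.5°) = 79.30° from the x-axis; with |FW| = 15.4, W = F + 15.4·(cos 79.30°, sin 79.30°) = (24.31, -18.15). FW ⟂ WK; with |WK| = 8.4 on the right of FW, K = W + 8.4·(0.9826, -0.1857) = (32.56, -19.71). Then |UK| = |K − U| = 38.07.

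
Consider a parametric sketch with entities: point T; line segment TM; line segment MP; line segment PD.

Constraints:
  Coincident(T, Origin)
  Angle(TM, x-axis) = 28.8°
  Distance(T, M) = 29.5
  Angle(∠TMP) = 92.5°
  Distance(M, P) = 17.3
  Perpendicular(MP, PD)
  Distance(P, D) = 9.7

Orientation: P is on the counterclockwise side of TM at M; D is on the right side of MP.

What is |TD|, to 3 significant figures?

43.4

T is at the origin; TM runs at 28.8° with length 29.5, so M = 29.5·(cos 28.8°, sin 28.8°) = (25.9, 14.2). ∠TMP = 92.5°, so MP runs at 28.8° + (180° − 92.5°) = 116° from the x-axis; with |MP| = 17.3, P = M + 17.3·(cos 116°, sin 116°) = (18.2, 29.7). MP ⟂ PD; with |PD| = 9.7 on the right of MP, D = P + 9.7·(0.896, 0.443) = (26.9, 34.0). Then |TD| = |D − T| = 43.4.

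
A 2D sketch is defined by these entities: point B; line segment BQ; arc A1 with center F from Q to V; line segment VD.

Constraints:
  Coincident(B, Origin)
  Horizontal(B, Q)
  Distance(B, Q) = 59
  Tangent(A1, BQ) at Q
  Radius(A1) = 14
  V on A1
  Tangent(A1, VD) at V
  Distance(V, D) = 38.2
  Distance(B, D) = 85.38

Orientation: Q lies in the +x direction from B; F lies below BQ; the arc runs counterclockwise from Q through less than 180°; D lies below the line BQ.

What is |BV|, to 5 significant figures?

51.395

B is at the origin; B and Q share the same y with |BQ| = 59.0 and Q on the +x side, so Q = (59.000, 0.0000). Since A1 is tangent to BQ there, FQ ⟂ BQ, so F = Q + (0, -14) = (59.000, -14.000). Since FV ⟂ VD (tangency), |FD| = √(14.0² + 38.2²) = 40.685 regardless of where V sits on A1. So D lies on both circle(B, 85.38) and circle(F, 40.685); the below-BQ intersection is D = (66.082, -54.063). V is the foot of the tangent from D: V = (46.894, -21.032).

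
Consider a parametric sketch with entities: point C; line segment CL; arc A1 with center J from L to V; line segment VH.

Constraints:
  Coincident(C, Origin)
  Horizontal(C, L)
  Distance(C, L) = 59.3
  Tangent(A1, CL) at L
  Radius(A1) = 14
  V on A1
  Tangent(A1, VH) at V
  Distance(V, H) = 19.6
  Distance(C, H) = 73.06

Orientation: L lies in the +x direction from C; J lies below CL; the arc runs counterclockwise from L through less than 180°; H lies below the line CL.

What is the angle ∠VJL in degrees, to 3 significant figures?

133°

Checks: C.y = 0.00, L.y = 0.00 ✓; |JV| = 14.00 ✓; ∠(JV, VH) = 90.00° ✓; |VH| = 19.60 ✓; |CH| = 73.06 ✓.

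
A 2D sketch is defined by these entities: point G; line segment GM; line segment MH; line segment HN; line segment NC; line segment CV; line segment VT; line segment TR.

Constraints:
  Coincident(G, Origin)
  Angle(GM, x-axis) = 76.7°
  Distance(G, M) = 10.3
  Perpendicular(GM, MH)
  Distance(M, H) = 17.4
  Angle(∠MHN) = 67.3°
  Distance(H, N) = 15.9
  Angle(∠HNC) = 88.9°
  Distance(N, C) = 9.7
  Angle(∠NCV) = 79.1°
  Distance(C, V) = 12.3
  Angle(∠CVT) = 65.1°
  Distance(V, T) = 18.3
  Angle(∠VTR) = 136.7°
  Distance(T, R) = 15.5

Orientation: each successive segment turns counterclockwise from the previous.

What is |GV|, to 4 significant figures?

13.47

∠HNC = 88.9° gives NC at 10.50° from the x-axis; with |NC| = 9.7, C = (-2.429, 0.1078). ∠NCV = 79.1° gives CV at 111.4° from the x-axis; with |CV| = 12.3, V = (-6.917, 11.56). Then |GV| = |V − G| = 13.47.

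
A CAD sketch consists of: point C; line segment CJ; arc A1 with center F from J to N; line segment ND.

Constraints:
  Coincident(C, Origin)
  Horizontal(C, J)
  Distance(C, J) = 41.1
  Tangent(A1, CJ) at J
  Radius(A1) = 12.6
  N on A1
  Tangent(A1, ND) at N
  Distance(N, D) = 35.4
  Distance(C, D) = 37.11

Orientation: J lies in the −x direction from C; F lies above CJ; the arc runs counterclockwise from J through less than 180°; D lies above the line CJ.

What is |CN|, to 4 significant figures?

31.08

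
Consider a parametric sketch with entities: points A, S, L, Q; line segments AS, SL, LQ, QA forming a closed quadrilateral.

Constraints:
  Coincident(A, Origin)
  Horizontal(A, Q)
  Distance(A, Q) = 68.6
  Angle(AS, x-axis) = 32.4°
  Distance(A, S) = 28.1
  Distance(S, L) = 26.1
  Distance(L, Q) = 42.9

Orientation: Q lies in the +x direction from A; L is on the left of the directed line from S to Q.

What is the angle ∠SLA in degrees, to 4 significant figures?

6.793°

A is at the origin; AQ is horizontal with |AQ| = 68.6 and Q in +x, so Q = (68.6, 0). AS runs at 32.4° with |AS| = 28.1, so S = (23.73, 15.06). L is determined by |SL| = 26.1 and |LQ| = 42.9 together: it lies at the intersection of circle(S, 26.1) and circle(Q, 42.9). With |SQ| = 47.33, the foot of the radical line on SQ is 11.42 from S and the perpendicular offset is √(26.1² − 11.42²) = 23.47. Taking the left-of-SQ solution: L = (42.02, 33.67).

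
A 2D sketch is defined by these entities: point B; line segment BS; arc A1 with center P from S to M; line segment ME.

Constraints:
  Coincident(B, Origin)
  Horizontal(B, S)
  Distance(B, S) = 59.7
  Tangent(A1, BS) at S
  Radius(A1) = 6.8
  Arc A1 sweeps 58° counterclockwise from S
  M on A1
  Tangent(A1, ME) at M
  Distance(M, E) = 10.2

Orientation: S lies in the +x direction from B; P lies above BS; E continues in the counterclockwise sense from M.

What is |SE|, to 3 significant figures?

16.3

On A1, S sits at bearing -90° from P; a 58° counterclockwise sweep puts M at bearing -32°, so M = P + 6.8·(cos -32°, sin -32°) = (65.5, 3.20). A1 meets ME tangentially, so PM is at right angles to ME, so ME runs along (−sin -32°, cos -32°); with |ME| = 10.2, E = (70.9, 11.8). Then |SE| = |E − S| = 16.3.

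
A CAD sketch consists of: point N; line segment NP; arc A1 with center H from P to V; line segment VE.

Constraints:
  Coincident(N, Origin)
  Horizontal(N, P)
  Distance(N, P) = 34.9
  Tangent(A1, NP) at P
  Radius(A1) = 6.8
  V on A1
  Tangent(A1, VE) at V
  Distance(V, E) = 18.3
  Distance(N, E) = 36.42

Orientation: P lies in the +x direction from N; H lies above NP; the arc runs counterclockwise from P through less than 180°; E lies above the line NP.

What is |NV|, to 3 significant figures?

41.4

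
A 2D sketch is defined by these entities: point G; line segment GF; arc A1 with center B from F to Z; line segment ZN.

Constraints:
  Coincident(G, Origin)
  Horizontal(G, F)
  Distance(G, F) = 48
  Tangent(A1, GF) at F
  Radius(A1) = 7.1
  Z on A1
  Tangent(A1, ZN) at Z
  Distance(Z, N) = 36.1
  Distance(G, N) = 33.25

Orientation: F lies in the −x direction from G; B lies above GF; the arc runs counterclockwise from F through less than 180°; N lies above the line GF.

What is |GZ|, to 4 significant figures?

42.95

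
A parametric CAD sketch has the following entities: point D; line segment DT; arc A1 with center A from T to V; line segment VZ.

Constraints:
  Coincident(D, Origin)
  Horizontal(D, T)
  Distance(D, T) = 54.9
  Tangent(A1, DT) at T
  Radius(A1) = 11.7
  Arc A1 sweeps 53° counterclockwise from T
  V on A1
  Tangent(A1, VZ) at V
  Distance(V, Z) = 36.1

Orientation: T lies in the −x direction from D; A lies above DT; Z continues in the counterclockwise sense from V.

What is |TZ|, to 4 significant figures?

45.68

D is at the origin; D and T share the same y with |DT| = 54.9 and T on the −x side, so T = (-54.90, 0.000). Tangency of A1 to DT means the radius AT is perpendicular to DT, so A = T + (0, 11.7) = (-54.90, 11.70). On A1, T sits at bearing -90° from A; a 53° counterclockwise sweep puts V at bearing -37°, so V = A + 11.7·(cos -37°, sin -37°) = (-45.56, 4.659). A1 meets VZ tangentially, so AV is at right angles to VZ, so VZ runs along (−sin -37°, cos -37°); with |VZ| = 36.1, Z = (-23.83, 33.49). Then |TZ| = |Z − T| = 45.68.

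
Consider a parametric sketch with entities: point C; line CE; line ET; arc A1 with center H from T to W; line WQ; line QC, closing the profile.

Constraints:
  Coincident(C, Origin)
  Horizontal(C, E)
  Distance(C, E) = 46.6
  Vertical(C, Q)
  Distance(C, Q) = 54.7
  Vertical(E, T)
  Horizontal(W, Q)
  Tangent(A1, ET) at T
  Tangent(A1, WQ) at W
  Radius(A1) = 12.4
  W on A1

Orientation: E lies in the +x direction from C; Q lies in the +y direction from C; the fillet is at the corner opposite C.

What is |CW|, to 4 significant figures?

64.51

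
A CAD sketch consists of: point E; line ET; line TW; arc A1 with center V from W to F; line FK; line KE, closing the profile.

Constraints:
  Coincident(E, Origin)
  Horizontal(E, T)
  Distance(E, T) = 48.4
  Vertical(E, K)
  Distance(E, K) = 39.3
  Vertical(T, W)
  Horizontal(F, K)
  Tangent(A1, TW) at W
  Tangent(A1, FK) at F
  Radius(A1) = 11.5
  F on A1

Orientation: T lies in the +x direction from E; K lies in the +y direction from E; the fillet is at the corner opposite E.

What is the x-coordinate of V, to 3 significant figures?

36.9

EK is vertical with |EK| = 39.3 and K on the +y side, so K = (0.00, 39.3). The virtual corner opposite E is at (48.4, 39.3). A1 meets TW tangentially, so VW is at right angles to TW and tangency of A1 to FK means the radius VF is perpendicular to FK, with radius 11.5, so the center V sits 11.5 in from both sides at V = (36.9, 27.8). So V.x = 36.9.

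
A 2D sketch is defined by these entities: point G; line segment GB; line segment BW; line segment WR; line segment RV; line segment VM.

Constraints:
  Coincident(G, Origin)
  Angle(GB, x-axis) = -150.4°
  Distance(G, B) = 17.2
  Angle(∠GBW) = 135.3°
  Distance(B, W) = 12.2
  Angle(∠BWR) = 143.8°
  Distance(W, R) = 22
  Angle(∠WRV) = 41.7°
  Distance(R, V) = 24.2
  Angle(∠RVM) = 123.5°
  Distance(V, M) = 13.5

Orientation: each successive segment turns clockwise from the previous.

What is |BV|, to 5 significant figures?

16.397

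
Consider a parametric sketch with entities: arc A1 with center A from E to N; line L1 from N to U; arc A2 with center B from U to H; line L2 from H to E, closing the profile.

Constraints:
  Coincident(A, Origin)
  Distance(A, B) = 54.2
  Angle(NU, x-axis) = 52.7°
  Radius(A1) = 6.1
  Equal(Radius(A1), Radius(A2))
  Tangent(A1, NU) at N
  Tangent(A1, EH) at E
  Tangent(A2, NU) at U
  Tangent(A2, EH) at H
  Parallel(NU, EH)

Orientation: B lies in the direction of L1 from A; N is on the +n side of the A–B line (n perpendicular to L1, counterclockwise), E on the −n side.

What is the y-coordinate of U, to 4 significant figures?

46.81

The slot axis is L1's direction at 52.7°, so u = (cos 52.7°, sin 52.7°) = (0.6060, 0.7955) and n = (−sin 52.7°, cos 52.7°) = (-0.7955, 0.6060). A is at the origin and B lies 54.2 along u from A, so B = 54.2·u = (32.84, 43.11). Tangency of A1 to both parallel lines with radius 6.1 puts N and E at A ± 6.1·n: N = (-4.852, 3.697), E = (4.852, -3.697). Equal radii place U and H the same way about B: U = B + 6.1·n = (27.99, 46.81), H = B − 6.1·n = (37.70, 39.42). So U.y = 46.81.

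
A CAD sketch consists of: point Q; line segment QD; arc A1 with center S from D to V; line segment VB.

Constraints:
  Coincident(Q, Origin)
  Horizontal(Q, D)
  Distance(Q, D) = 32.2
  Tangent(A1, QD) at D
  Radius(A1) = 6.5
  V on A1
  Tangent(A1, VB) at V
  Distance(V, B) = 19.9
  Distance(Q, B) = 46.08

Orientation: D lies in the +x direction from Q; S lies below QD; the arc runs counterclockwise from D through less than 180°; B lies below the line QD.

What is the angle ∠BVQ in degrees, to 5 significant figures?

143.37°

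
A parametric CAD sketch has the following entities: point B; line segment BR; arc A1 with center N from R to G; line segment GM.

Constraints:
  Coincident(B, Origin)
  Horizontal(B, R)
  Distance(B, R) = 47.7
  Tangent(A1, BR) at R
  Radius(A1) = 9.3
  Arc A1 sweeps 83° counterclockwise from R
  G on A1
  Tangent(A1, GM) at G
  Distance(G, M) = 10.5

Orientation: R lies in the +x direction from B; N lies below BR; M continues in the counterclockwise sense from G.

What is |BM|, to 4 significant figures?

41.58

B is at the origin; BR is horizontal with |BR| = 47.7 and R on the +x side, so R = (47.70, 0.000). A1 meets BR tangentially, so NR is at right angles to BR, so N = R + (0, -9.3) = (47.70, -9.300). On A1, R sits at bearing 90° from N; an 83° counterclockwise sweep puts G at bearing 173°, so G = N + 9.3·(cos 173°, sin 173°) = (38.47, -8.167). Tangency of A1 to GM means the radius NG is perpendicular to GM, so GM runs along (−sin 173°, cos 173°); with |GM| = 10.5, M = (37.19, -18.59). Then |BM| = |M − B| = 41.58.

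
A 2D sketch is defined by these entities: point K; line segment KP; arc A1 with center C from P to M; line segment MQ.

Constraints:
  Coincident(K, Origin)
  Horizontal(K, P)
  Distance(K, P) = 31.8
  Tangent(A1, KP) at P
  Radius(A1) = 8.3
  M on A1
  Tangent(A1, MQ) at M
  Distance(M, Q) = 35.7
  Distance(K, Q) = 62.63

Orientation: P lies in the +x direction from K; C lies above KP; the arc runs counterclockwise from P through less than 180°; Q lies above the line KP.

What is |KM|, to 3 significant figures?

40.5

Checks: |CM| = 8.300 ✓; ∠(CM, MQ) = 90.00° ✓; |MQ| = 35.70 ✓; |KQ| = 62.63 ✓.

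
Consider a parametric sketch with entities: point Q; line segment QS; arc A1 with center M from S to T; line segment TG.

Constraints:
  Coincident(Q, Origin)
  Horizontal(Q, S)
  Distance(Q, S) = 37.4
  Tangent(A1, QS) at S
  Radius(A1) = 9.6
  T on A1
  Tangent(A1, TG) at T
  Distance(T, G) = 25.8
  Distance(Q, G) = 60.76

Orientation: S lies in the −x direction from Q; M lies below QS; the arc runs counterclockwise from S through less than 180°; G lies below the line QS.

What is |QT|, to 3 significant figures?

47.6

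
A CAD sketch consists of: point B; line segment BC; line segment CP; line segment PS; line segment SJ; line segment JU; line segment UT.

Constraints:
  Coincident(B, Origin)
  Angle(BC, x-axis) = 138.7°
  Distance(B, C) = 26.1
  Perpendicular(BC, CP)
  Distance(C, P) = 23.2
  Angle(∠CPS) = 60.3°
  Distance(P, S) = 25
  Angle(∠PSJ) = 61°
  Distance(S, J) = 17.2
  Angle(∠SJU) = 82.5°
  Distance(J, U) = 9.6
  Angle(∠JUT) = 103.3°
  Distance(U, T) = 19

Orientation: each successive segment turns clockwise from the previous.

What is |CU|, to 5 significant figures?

11.116

∠PSJ = 61.0° gives SJ at 170.00° from the x-axis; with |SJ| = 17.2, J = (-13.095, 14.004). ∠SJU = 82.5° gives JU at 72.500° from the x-axis; with |JU| = 9.6, U = (-10.209, 23.160). Then |CU| = |U − C| = 11.116.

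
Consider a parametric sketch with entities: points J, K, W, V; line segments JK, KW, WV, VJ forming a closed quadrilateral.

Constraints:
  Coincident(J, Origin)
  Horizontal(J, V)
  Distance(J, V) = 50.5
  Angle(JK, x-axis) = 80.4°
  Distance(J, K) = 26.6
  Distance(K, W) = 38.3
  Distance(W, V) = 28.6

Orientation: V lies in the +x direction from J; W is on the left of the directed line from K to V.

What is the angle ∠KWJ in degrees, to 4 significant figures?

30.86°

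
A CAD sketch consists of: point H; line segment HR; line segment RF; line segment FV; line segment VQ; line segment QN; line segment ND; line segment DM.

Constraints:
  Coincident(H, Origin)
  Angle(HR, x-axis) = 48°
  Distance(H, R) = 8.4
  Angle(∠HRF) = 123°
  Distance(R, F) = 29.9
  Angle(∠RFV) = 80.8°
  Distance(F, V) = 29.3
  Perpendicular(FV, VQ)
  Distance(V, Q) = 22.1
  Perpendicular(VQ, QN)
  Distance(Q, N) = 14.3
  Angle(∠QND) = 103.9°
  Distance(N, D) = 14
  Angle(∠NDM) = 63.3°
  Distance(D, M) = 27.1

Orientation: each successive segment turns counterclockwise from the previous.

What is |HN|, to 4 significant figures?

11.10

H is at the origin; HR runs at 48.0° with length 8.4, so R = (5.621, 6.242). ∠HRF = 123.0° gives RF at 105.0° from the x-axis; with |RF| = 29.9, F = (-2.118, 35.12). ∠RFV = 80.8° gives FV at -155.8° from the x-axis; with |FV| = 29.3, V = (-28.84, 23.11). FV ⟂ VQ, so VQ runs at -65.80°; with |VQ| = 22.1, Q = (-19.78, 2.955). The perpendicularity gives QN at right angles to VQ, so QN runs at 24.20°; with |QN| = 14.3, N = (-6.740, 8.817). Then |HN| = |N − H| = 11.10.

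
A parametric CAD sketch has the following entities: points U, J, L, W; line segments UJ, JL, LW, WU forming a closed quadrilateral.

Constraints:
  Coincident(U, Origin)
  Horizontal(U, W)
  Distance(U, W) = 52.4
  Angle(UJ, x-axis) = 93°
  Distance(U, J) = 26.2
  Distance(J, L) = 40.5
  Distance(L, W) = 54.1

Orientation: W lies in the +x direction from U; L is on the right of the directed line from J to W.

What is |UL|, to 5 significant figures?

14.306

Checks: |JL| = 40.50 ✓; |LW| = 54.10 ✓.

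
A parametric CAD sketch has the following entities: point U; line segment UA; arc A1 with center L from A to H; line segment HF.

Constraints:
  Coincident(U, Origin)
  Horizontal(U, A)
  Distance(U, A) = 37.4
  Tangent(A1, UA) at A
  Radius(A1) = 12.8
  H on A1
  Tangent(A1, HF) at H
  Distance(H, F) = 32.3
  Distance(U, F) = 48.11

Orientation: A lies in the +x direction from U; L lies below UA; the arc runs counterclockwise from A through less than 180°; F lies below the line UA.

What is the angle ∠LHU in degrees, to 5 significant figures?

162.26°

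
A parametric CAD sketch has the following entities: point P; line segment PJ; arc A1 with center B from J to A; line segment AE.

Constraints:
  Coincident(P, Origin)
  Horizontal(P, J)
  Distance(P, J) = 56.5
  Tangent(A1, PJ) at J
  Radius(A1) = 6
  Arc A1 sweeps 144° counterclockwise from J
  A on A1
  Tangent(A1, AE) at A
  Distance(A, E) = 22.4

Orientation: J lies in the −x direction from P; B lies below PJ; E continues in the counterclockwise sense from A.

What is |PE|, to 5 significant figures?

48.301

P is at the origin; PJ is horizontal with |PJ| = 56.5 and J on the −x side, so J = (-56.500, 0.0000). Since A1 is tangent to PJ there, BJ ⟂ PJ, so B = J + (0, -6) = (-56.500, -6.0000). On A1, J sits at bearing 90° from B; a 144° counterclockwise sweep puts A at bearing 234°, so A = B + 6.0·(cos 234°, sin 234°) = (-60.027, -10.854). Tangency of A1 to AE means the radius BA is perpendicular to AE, so AE runs along (−sin 234°, cos 234°); with |AE| = 22.4, E = (-41.905, -24.020). Then |PE| = |E − P| = 48.301.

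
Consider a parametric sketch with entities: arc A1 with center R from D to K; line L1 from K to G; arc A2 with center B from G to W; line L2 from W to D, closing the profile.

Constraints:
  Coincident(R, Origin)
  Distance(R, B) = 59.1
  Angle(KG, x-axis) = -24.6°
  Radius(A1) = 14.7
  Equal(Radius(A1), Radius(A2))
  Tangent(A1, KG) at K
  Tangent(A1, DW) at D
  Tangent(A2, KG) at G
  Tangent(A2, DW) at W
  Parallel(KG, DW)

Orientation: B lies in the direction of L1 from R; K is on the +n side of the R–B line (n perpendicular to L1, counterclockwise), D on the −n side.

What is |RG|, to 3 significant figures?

60.9

The slot axis is L1's direction at -24.6°, so u = (cos -24.6°, sin -24.6°) = (0.909, -0.416) and n = (−sin -24.6°, cos -24.6°) = (0.416, 0.909). R is at the origin and B lies 59.1 along u from R, so B = 59.1·u = (53.7, -24.6). Tangency of A1 to both parallel lines with radius 14.7 puts K and D at R ± 14.7·n: K = (6.12, 13.4), D = (-6.12, -13.4). Equal radii place G and W the same way about B: G = B + 14.7·n = (59.9, -11.2), W = B − 14.7·n = (47.6, -38.0). Then |RG| = |G − R| = 60.9.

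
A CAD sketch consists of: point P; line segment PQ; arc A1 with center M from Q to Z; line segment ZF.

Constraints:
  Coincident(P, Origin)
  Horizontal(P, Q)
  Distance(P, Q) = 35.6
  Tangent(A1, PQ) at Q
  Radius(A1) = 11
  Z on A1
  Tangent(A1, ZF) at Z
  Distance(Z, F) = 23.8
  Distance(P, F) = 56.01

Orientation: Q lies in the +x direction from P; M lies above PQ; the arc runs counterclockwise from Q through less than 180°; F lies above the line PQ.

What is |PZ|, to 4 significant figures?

48.18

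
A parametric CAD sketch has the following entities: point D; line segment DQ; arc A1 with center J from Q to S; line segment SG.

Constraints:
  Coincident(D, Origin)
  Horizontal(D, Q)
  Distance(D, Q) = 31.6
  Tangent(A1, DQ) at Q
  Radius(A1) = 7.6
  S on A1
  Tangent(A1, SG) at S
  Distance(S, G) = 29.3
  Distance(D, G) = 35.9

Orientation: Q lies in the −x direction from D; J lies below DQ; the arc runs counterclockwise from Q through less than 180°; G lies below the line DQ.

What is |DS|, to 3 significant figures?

39.0

D is at the origin; D and Q share the same y with |DQ| = 31.6 and Q on the −x side, so Q = (-31.6, 0.00). The tangent condition forces JQ to be normal to DQ, so J = Q + (0, -7.6) = (-31.6, -7.60). Since JS ⟂ SG (tangency), |JG| = √(7.6² + 29.3²) = 30.3 regardless of where S sits on A1. So G lies on both circle(D, 35.9) and circle(J, 30.3); the below-DQ intersection is G = (-14.7, -32.7). S is the foot of the tangent from G: S = (-36.6, -13.3).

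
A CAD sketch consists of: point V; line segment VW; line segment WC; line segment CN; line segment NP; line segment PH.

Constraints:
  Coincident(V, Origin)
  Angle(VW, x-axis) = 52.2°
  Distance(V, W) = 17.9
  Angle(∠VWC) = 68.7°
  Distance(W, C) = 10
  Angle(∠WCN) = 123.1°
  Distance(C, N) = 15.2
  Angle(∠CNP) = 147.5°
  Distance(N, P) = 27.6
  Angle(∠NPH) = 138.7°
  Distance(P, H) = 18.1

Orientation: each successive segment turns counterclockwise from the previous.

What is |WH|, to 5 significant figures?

54.478

V is at the origin; VW runs at 52.2° with length 17.9, so W = (10.971, 14.144). ∠VWC = 68.7° gives WC at 163.50° from the x-axis; with |WC| = 10.0, C = (1.3828, 16.984). ∠WCN = 123.1° gives CN at -139.60° from the x-axis; with |CN| = 15.2, N = (-10.193, 7.1325). ∠CNP = 147.5° gives NP at -107.10° from the x-axis; with |NP| = 27.6, P = (-18.308, -19.247). ∠NPH = 138.7° gives PH at -65.800° from the x-axis; with |PH| = 18.1, H = (-10.888, -35.757). Then |WH| = |H − W| = 54.478.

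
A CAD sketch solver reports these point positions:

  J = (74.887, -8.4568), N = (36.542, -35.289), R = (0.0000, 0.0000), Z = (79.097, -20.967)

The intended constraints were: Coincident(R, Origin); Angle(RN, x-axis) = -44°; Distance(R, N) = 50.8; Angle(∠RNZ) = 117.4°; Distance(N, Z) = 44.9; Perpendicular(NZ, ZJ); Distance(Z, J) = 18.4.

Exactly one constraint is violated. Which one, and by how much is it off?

Distance(Z, J) = 18.4 — off by 5.20.

R = (0.00, 0.00) ✓; RN at -44.00° ✓; |RN| = 50.80 ✓; ∠RNZ = 117.4° ✓; |NZ| = 44.90 ✓; ∠(NZ, ZJ) = 90.00° ✓; |ZJ| = 13.20 ✗.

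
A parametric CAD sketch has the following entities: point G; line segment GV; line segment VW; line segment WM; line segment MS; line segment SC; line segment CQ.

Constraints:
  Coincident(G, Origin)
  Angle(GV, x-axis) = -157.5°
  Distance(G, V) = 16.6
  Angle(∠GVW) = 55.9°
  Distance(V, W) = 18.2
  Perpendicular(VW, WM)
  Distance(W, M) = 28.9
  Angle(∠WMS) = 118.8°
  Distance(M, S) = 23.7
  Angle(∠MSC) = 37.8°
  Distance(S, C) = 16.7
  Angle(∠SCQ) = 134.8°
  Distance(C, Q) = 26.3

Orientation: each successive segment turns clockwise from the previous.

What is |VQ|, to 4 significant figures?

32.44

G is at the origin; GV runs at -157.5° with length 16.6, so V = (-15.34, -6.353). ∠GVW = 55.9° gives VW at 78.40° from the x-axis; with |VW| = 18.2, W = (-11.68, 11.48). VW is perpendicular to WM, so WM runs at -11.60°; with |WM| = 28.9, M = (16.63, 5.665). ∠WMS = 118.8° gives MS at -72.80° from the x-axis; with |MS| = 23.7, S = (23.64, -16.98). ∠MSC = 37.8° gives SC at 145.0° from the x-axis; with |SC| = 16.7, C = (9.961, -7.397). ∠SCQ = 134.8° gives CQ at 99.80° from the x-axis; with |CQ| = 26.3, Q = (5.485, 18.52). Then |VQ| = |Q − V| = 32.44.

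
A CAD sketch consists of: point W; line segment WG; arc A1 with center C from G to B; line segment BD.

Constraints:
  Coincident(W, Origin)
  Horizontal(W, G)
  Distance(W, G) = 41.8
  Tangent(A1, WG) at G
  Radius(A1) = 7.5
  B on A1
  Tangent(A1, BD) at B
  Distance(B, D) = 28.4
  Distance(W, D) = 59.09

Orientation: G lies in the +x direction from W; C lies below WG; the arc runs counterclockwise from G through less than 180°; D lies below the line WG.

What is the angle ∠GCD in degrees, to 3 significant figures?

171°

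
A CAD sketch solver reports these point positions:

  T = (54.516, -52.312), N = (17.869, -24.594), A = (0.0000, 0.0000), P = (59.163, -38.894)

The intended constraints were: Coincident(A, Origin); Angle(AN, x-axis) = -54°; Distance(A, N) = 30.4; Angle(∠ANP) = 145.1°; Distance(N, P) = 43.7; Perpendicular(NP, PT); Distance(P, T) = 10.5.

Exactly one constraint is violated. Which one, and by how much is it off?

Distance(P, T) = 10.5 — off by 3.70.

A = (0.00, 0.00) ✓; AN at -54.00° ✓; |AN| = 30.40 ✓; ∠ANP = 145.1° ✓; |NP| = 43.70 ✓; ∠(NP, PT) = 90.00° ✓; |PT| = 14.20 ✗.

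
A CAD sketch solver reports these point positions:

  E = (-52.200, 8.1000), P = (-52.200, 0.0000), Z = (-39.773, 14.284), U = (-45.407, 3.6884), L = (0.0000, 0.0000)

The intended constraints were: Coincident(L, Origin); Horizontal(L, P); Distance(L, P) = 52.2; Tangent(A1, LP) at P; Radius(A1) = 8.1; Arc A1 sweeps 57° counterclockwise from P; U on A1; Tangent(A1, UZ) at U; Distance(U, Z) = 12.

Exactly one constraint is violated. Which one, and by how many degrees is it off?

Tangent(A1, UZ) at U — off by 5.00°.

L = (0.00, 0.00) ✓; L.y = 0.00, P.y = 0.00 ✓; |LP| = 52.20 ✓; ∠(EP, PL) = 90.00° ✓; |EP| = 8.100 ✓; bearing(E→U) − bearing(E→P) = 57.00° ✓; |EU| = 8.100 ✓; ∠(EU, UZ) = 85.00° ✗; |UZ| = 12.00 ✓.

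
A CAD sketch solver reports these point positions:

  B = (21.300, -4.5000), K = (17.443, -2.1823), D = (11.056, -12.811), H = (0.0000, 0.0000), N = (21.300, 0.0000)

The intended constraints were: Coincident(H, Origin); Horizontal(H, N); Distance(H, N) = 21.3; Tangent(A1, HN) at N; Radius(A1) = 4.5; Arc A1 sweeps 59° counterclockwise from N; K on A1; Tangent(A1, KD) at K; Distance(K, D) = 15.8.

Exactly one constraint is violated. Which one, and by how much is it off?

Distance(K, D) = 15.8 — off by 3.40.

H = (0.00, 0.00) ✓; H.y = 0.00, N.y = 0.00 ✓; |HN| = 21.30 ✓; ∠(BN, NH) = 90.00° ✓; |BN| = 4.500 ✓; bearing(B→K) − bearing(B→N) = 59.00° ✓; |BK| = 4.500 ✓; ∠(BK, KD) = 90.00° ✓; |KD| = 12.40 ✗.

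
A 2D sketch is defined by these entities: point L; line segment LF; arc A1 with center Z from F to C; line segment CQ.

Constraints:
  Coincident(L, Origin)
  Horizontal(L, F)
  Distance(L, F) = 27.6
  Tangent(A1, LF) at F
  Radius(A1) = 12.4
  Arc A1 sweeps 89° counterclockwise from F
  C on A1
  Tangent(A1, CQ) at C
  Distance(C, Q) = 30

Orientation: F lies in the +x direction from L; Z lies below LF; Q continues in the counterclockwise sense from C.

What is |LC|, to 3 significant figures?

19.5

L is at the origin; L and F share the same y with |LF| = 27.6 and F on the +x side, so F = (27.6, 0.00). Tangency of A1 to LF means the radius ZF is perpendicular to LF, so Z = F + (0, -12.4) = (27.6, -12.4). On A1, F sits at bearing 90° from Z; an 89° counterclockwise sweep puts C at bearing 179°, so C = Z + 12.4·(cos 179°, sin 179°) = (15.2, -12.2). Then |LC| = |C − L| = 19.5.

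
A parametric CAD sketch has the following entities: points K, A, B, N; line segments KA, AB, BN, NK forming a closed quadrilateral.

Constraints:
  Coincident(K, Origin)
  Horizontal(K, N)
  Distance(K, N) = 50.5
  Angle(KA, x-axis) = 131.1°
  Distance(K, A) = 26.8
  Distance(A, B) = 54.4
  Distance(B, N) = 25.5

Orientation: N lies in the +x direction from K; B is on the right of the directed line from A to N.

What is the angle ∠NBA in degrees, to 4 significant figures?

121.2°

Checks: |AB| = 54.40 ✓; |BN| = 25.50 ✓.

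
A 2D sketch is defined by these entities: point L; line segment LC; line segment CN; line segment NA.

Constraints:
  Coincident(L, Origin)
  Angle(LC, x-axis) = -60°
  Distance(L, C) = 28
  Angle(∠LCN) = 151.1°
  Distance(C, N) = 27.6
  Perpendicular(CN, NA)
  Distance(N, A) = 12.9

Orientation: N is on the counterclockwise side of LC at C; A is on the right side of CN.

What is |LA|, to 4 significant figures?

58.43

L is at the origin; LC runs at -60.0° with length 28.0, so C = 28.0·(cos -60.0°, sin -60.0°) = (14.00, -24.25). ∠LCN = 151.1°, so CN runs at -60.0° + (180° − 151.1°) = -31.10° from the x-axis; with |CN| = 27.6, N = C + 27.6·(cos -31.10°, sin -31.10°) = (37.63, -38.51). The perpendicularity gives NA at right angles to CN; with |NA| = 12.9 on the right of CN, A = N + 12.9·(-0.5165, -0.8563) = (30.97, -49.55). Then |LA| = |A − L| = 58.43.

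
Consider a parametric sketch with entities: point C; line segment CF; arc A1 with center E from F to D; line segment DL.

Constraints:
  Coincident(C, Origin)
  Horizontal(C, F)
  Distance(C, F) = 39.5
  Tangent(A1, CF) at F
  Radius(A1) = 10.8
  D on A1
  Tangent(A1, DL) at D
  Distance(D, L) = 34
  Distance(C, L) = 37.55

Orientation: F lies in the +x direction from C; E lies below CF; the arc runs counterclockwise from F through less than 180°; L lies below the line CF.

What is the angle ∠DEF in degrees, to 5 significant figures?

60.532°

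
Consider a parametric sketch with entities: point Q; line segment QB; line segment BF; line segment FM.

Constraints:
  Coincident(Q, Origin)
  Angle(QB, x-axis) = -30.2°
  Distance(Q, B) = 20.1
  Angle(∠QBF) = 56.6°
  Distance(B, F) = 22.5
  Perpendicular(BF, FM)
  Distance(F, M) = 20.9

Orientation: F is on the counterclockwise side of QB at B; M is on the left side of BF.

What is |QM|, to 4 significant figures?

12.15

Q is at the origin; QB runs at -30.2° with length 20.1, so B = 20.1·(cos -30.2°, sin -30.2°) = (17.37, -10.11). ∠QBF = 56.6°, so BF runs at -30.2° + (180° − 56.6°) = 93.20° from the x-axis; with |BF| = 22.5, F = B + 22.5·(cos 93.20°, sin 93.20°) = (16.12, 12.35). BF is perpendicular to FM; with |FM| = 20.9 on the left of BF, M = F + 20.9·(-0.9984, -0.05582) = (-4.751, 11.19). Then |QM| = |M − Q| = 12.15.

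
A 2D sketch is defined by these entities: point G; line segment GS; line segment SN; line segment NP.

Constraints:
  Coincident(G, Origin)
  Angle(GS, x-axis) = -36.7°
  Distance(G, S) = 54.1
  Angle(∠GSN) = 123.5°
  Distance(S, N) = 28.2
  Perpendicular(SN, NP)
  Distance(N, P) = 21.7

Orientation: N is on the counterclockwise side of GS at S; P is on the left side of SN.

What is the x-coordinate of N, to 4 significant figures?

69.91

G is at the origin; GS runs at -36.7° with length 54.1, so S = 54.1·(cos -36.7°, sin -36.7°) = (43.38, -32.33). ∠GSN = 123.5°, so SN runs at -36.7° + (180° − 123.5°) = 19.80° from the x-axis; with |SN| = 28.2, N = S + 28.2·(cos 19.80°, sin 19.80°) = (69.91, -22.78). So N.x = 69.91.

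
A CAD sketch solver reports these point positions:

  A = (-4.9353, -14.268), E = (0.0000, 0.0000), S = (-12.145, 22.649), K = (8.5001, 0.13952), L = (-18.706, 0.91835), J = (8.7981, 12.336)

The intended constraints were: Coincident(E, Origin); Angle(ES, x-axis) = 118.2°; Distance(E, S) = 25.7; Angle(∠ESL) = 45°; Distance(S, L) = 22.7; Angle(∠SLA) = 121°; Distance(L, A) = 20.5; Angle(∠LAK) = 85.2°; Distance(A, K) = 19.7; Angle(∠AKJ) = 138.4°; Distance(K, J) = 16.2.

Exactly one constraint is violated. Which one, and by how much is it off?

Distance(K, J) = 16.2 — off by 4.00.

E = (0.00, 0.00) ✓; ES at 118.2° ✓; |ES| = 25.70 ✓; ∠ESL = 45.00° ✓; |SL| = 22.70 ✓; ∠SLA = 121.0° ✓; |LA| = 20.50 ✓; ∠LAK = 85.20° ✓; |AK| = 19.70 ✓; ∠AKJ = 138.4° ✓; |KJ| = 12.20 ✗.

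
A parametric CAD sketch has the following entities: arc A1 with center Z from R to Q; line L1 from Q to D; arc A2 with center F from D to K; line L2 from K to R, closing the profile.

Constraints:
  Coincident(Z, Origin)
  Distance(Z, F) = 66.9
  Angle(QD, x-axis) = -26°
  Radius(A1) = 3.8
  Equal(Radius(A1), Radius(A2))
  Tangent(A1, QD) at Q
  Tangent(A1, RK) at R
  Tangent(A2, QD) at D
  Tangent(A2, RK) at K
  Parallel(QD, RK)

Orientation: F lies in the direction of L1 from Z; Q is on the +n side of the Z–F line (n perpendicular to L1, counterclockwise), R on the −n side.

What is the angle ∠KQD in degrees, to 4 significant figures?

6.481°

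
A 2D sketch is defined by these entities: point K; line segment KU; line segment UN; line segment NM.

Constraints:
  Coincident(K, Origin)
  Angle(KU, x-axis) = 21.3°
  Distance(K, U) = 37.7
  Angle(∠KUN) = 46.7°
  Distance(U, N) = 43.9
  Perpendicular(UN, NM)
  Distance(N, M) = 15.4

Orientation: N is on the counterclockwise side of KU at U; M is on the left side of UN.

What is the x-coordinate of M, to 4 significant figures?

-11.14

K is at the origin; KU runs at 21.3° with length 37.7, so U = 37.7·(cos 21.3°, sin 21.3°) = (35.12, 13.69). ∠KUN = 46.7°, so UN runs at 21.3° + (180° − 46.7°) = 154.6° from the x-axis; with |UN| = 43.9, N = U + 43.9·(cos 154.6°, sin 154.6°) = (-4.532, 32.52). UN ⟂ NM; with |NM| = 15.4 on the left of UN, M = N + 15.4·(-0.4289, -0.9033) = (-11.14, 18.61). So M.x = -11.14.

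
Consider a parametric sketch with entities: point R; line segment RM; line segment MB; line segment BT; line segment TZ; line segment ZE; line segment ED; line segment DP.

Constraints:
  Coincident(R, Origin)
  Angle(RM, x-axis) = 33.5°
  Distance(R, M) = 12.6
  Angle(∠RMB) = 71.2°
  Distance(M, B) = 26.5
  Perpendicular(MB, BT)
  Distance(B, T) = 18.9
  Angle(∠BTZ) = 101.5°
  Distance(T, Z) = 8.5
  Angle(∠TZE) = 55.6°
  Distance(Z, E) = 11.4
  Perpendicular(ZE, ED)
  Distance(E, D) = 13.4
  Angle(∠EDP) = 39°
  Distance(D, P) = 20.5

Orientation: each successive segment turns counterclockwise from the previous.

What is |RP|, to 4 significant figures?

14.40

ZE is perpendicular to ED, so ED runs at 165.2°; with |ED| = 13.4, D = (-26.51, 16.22). ∠EDP = 39.0° gives DP at -53.80° from the x-axis; with |DP| = 20.5, P = (-14.40, -0.3266). Then |RP| = |P − R| = 14.40.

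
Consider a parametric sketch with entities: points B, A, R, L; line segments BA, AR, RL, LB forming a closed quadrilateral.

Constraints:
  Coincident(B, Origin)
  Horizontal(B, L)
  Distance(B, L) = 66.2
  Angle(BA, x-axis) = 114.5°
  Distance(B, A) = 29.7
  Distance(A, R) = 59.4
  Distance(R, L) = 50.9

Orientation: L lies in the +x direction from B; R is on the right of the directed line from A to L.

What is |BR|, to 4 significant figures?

30.43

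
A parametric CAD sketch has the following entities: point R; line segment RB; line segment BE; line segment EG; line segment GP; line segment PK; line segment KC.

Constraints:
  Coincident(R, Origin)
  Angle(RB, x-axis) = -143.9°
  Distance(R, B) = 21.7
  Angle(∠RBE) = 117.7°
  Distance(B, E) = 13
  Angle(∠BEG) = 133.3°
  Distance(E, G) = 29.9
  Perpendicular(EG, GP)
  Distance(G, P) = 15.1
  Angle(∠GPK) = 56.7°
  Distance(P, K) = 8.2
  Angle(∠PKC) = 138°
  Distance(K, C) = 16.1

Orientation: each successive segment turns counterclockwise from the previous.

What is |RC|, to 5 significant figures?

40.680

R is at the origin; RB runs at -143.9° with length 21.7, so B = (-17.533, -12.786). ∠RBE = 117.7° gives BE at -81.600° from the x-axis; with |BE| = 13.0, E = (-15.634, -25.646). ∠BEG = 133.3° gives EG at -34.900° from the x-axis; with |EG| = 29.9, G = (8.8882, -42.753). The perpendicularity gives GP at right angles to EG, so GP runs at 55.100°; with |GP| = 15.1, P = (17.528, -30.369). ∠GPK = 56.7° gives PK at 178.40° from the x-axis; with |PK| = 8.2, K = (9.3308, -30.140). ∠PKC = 138.0° gives KC at -139.60° from the x-axis; with |KC| = 16.1, C = (-2.9299, -40.575). Then |RC| = |C − R| = 40.680.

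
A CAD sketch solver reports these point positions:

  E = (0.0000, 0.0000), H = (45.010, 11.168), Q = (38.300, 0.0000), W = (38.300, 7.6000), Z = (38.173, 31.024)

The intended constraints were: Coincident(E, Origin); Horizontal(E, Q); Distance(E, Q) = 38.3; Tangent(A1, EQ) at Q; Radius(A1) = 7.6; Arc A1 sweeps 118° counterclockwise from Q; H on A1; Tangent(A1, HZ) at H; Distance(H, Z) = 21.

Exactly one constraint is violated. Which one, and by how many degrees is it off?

Tangent(A1, HZ) at H — off by 9.00°.

E = (0.00, 0.00) ✓; E.y = 0.00, Q.y = 0.00 ✓; |EQ| = 38.30 ✓; ∠(WQ, QE) = 90.00° ✓; |WQ| = 7.600 ✓; bearing(W→H) − bearing(W→Q) = 118.0° ✓; |WH| = 7.600 ✓; ∠(WH, HZ) = 99.00° ✗; |HZ| = 21.00 ✓.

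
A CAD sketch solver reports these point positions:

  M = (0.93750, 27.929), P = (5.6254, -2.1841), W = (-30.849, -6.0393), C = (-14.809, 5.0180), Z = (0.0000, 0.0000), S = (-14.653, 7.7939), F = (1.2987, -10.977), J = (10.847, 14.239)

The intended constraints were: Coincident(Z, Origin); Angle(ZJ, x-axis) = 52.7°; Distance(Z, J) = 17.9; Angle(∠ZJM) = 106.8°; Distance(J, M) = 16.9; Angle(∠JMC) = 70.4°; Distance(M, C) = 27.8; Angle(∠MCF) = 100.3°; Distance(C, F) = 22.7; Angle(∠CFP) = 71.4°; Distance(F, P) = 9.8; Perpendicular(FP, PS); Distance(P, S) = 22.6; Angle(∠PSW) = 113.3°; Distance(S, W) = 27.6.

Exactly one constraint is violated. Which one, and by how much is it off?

Distance(S, W) = 27.6 — off by 6.30.

Z = (0.00, 0.00) ✓; ZJ at 52.70° ✓; |ZJ| = 17.90 ✓; ∠ZJM = 106.8° ✓; |JM| = 16.90 ✓; ∠JMC = 70.40° ✓; |MC| = 27.80 ✓; ∠MCF = 100.3° ✓; |CF| = 22.70 ✓; ∠CFP = 71.40° ✓; |FP| = 9.800 ✓; ∠(FP, PS) = 90.00° ✓; |PS| = 22.60 ✓; ∠PSW = 113.3° ✓; |SW| = 21.30 ✗.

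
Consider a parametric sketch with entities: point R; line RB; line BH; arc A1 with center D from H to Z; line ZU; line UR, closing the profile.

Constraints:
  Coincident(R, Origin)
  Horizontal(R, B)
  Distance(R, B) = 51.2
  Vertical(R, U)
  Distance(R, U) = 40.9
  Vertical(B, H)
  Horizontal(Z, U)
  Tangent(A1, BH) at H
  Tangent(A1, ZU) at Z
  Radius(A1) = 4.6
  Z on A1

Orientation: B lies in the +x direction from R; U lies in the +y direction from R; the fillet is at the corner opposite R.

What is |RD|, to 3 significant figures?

59.1

R and U share the same x with |RU| = 40.9 and U on the +y side, so U = (0.00, 40.9). The virtual corner opposite R is at (51.2, 40.9). Since A1 is tangent to BH there, DH ⟂ BH and A1 meets ZU tangentially, so DZ is at right angles to ZU, with radius 4.6, so the center D sits 4.6 in from both sides at D = (46.6, 36.3). Then |RD| = |D − R| = 59.1.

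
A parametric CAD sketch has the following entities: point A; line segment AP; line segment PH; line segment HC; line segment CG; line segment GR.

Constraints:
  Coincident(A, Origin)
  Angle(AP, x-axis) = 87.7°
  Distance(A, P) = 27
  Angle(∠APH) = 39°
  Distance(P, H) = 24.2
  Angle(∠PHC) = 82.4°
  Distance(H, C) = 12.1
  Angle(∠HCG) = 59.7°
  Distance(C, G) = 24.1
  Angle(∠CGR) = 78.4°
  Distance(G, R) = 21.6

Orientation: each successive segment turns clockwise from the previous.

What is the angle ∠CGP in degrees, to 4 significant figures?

104.0°

∠PHC = 82.4° gives HC at -150.9° from the x-axis; with |HC| = 12.1, C = (4.973, 1.691). ∠HCG = 59.7° gives CG at 88.80° from the x-axis; with |CG| = 24.1, G = (5.478, 25.79). Then cos ∠CGP = GC·GP / (|GC||GP|), giving 104.0°.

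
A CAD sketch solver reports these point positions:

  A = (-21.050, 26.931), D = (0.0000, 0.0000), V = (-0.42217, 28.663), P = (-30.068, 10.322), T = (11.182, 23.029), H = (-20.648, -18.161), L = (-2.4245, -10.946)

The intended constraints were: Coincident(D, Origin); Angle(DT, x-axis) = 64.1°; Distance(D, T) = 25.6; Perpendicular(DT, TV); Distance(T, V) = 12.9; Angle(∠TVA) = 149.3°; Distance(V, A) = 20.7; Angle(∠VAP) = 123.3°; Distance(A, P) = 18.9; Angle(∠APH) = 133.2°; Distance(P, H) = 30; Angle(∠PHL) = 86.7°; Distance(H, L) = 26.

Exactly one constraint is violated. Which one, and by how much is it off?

Distance(H, L) = 26 — off by 6.40.

D = (0.00, 0.00) ✓; DT at 64.10° ✓; |DT| = 25.60 ✓; ∠(DT, TV) = 90.00° ✓; |TV| = 12.90 ✓; ∠TVA = 149.3° ✓; |VA| = 20.70 ✓; ∠VAP = 123.3° ✓; |AP| = 18.90 ✓; ∠APH = 133.2° ✓; |PH| = 30.00 ✓; ∠PHL = 86.70° ✓; |HL| = 19.60 ✗.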